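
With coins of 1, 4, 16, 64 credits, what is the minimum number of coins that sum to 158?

8

158 − 2×64→30 − 1×16→14 − 3×4→2 − 2×1→0
Total coins = 2 + 1 + 3 + 2 = 8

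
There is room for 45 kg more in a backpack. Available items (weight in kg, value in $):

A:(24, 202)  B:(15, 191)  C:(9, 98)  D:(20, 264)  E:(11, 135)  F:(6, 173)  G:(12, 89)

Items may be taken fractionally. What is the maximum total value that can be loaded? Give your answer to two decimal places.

Sort by value per unit weight and fill in that order.
Order: F (173/6=28.83) > D (264/20=13.20) > B (191/15=12.73) > E (135/11=12.27) > C (98/9=10.89) > A (202/24=8.42) > G (89/12=7.42)
Fill: take F (6 @ 173) → take D (20 @ 264) → take B (15 @ 191) → take 4/11 of E → 49.09; 45/45 used.
Total value = 677.09

677.09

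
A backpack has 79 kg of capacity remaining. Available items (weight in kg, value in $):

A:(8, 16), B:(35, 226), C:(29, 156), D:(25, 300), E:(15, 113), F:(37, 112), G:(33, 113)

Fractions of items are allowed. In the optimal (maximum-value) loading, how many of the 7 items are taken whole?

Sort by value per unit weight and fill in that order.
Order: D (300/25=12.00) > E (113/15=7.53) > B (226/35=6.46) > C (156/29=5.38) > G (113/33=3.42) > F (112/37=3.03) > A (16/8=2.00)
Fill: take D (25 @ 300) → take E (15 @ 113) → take B (35 @ 226) → take 4/29 of C → 21.52; 79/79 used.
3 item(s) taken whole; one partial (take 4/29 of C).

3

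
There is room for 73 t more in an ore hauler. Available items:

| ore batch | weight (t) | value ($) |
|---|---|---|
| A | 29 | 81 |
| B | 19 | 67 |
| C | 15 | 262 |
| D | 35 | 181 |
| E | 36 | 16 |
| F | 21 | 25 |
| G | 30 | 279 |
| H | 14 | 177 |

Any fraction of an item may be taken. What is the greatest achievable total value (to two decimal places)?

Ratios (sorted): C 17.47, H 12.64, G 9.30, D 5.17, B 3.53, A 2.79, F 1.19, E 0.44
take C (15 @ 262); take H (14 @ 177); take G (30 @ 279); take 14/35 of D → 72.40. Capacity used 73/73.
Total value = 790.40

790.40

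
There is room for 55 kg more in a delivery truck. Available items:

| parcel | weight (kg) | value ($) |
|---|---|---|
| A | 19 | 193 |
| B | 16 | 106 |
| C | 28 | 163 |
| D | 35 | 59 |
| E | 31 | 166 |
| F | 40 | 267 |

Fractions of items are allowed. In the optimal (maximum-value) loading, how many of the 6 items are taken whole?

1

Sort by value per unit weight and fill in that order.
Ratios (sorted): A 10.16, F 6.67, B 6.62, C 5.82, E 5.35, D 1.69
take A (19 @ 193); take 36/40 of F → 240.30. Capacity used 55/55.
1 item(s) taken whole; one partial (take 36/40 of F).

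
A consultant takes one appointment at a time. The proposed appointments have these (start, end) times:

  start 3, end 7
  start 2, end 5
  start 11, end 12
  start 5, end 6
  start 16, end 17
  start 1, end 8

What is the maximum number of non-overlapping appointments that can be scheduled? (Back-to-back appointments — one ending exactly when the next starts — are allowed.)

Sort by end time and greedily take each interval whose start is ≥ the last chosen end.
Sorted by end: (2,5)  (5,6)  (3,7)  (1,8)  (11,12)  (16,17)
take (2,5); take (5,6); take (11,12); take (16,17).
Selected 4 appointments.

4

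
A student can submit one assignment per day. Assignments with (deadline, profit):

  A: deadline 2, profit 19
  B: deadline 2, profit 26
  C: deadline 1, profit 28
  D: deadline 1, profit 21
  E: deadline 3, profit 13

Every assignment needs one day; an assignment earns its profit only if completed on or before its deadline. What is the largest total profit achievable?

Sort by profit descending; place each in the latest free slot ≤ its deadline.
Profit order: C=28 B=26 D=21 A=19 E=13
Assign: C→slot 1, B→slot 2, D skipped, A skipped, E→slot 3.
Slots: [1:C] [2:B] [3:E]
Profit = 28 + 26 + 13 = 67

67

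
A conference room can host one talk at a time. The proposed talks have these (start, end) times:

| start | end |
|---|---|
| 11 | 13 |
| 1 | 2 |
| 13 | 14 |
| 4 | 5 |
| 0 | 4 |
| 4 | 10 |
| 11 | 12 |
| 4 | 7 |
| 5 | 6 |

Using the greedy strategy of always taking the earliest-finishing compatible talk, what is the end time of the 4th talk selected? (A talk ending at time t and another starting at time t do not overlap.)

12

Greedy by earliest finish: after sorting by end time, pick each interval compatible with the last pick.
By end time: (1,2), (0,4), (4,5), (5,6), (4,7), (4,10), (11,12), (11,13), (13,14).
Pick (1,2); next start ≥ 2 → (4,5); next start ≥ 5 → (5,6); next start ≥ 6 → (11,12); next start ≥ 12 → (13,14).
Selected: (1,2) (4,5) (5,6) (11,12) (13,14)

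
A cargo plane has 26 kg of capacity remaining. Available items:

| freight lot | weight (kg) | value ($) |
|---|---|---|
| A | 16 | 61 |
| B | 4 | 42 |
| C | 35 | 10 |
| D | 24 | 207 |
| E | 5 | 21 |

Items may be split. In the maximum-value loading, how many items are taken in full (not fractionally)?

Ratios (sorted): B 10.50, D 8.62, E 4.20, A 3.81, C 0.29
take B (4 @ 42); take 22/24 of D → 189.75. Capacity used 26/26.
1 item(s) taken whole; one partial (take 22/24 of D).

1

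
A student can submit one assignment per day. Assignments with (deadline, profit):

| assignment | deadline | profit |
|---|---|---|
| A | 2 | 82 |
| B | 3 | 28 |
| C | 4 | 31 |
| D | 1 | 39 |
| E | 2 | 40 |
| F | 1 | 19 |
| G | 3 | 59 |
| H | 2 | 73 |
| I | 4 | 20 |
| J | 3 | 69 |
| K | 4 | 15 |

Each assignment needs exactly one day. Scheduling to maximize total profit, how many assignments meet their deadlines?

Profit order: A=82 H=73 J=69 G=59 E=40 D=39 C=31 B=28 I=20 F=19 K=15
Assign: A→slot 2, H→slot 1, J→slot 3, G skipped, E skipped, D skipped, C→slot 4, B skipped, I skipped, F skipped, K skipped.
Slots: [1:H] [2:A] [3:J] [4:C]
4 of 11 scheduled.

4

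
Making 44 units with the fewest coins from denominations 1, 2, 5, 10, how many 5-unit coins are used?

0

44 − 4×10→4 − 2×2→0
Count of 5: 0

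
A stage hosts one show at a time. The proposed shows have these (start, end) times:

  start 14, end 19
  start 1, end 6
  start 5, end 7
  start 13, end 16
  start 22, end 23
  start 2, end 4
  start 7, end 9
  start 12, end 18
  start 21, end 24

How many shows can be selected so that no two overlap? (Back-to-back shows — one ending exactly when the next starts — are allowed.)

Greedy by earliest finish: after sorting by end time, pick each interval compatible with the last pick.
Sorted by end: (2,4)  (1,6)  (5,7)  (7,9)  (13,16)  (12,18)  (14,19)  (22,23)  (21,24)
take (2,4); take (5,7); take (7,9); take (13,16); skip (14,19); take (22,23).
Selected 5 shows.

5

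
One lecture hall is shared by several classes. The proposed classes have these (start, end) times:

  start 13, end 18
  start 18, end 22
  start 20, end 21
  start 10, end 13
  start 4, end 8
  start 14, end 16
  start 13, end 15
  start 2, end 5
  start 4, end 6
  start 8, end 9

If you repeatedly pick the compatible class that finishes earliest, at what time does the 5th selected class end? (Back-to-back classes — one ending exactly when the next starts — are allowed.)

Order by finish time; keep every interval that doesn't clash with the previous kept one.
Sorted by end: (2,5)  (4,6)  (4,8)  (8,9)  (10,13)  (13,15)  (14,16)  (13,18)  (20,21)  (18,22)
take (2,5); take (8,9); take (10,13); take (13,15); skip (13,18); take (20,21).
Selected: (2,5) (8,9) (10,13) (13,15) (20,21)

21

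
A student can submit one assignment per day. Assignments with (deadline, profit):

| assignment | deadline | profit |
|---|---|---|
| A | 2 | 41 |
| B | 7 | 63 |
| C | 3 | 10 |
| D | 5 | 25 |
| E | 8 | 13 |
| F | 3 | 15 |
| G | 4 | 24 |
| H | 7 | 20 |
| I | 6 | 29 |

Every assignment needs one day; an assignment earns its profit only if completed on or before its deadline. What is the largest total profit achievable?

230

Profit order: B=63 A=41 I=29 D=25 G=24 H=20 F=15 E=13 C=10
Assign: B→slot 7, A→slot 2, I→slot 6, D→slot 5, G→slot 4, H→slot 3, F→slot 1, E→slot 8, C skipped.
Slots: [1:F] [2:A] [3:H] [4:G] [5:D] [6:I] [7:B] [8:E]
Profit = 15 + 41 + 20 + 24 + 25 + 29 + 63 + 13 = 230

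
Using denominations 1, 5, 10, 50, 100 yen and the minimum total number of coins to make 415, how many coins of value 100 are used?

Greedy: take as many of the largest coin as possible, then repeat with the remainder.
415 − 4×100→15 − 1×10→5 − 1×5→0
Count of 100: 4

4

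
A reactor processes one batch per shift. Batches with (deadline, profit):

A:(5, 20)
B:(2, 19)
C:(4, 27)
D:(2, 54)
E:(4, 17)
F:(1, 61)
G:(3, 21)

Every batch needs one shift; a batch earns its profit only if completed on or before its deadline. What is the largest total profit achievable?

By profit: F(d1,61), D(d2,54), C(d4,27), G(d3,21), A(d5,20), B(d2,19), E(d4,17)
F→slot 1; D→slot 2; C→slot 4; G→slot 3; A→slot 5; B skipped; E skipped.
Profit = 61 + 54 + 21 + 27 + 20 = 183

183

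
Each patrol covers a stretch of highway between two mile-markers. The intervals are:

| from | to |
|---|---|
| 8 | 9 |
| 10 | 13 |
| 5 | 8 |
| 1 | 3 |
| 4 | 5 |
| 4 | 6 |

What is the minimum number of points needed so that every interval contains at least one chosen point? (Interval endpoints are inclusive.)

4

By right end: [1,3]  [4,5]  [4,6]  [5,8]  [8,9]  [10,13]
[1,3] uncovered → point at 3; [4,5] uncovered → point at 5; [8,9] uncovered → point at 9; [10,13] uncovered → point at 13.
Points: 3, 5, 9, 13 (4 total).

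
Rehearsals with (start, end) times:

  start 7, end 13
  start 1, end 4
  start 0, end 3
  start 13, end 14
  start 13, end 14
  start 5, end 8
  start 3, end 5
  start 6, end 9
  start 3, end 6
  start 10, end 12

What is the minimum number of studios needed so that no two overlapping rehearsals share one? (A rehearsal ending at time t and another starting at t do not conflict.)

The answer is the maximum number of intervals overlapping at any instant.
Events (time:±→running): 0:+→1 1:+→2 3:-→1 3:+→2 3:+→3 … peak 3.

3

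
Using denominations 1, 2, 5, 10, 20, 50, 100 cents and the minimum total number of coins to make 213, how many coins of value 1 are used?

213 = 2×100 + 1×10 + 1×2 + 1×1
Count of 1: 1

1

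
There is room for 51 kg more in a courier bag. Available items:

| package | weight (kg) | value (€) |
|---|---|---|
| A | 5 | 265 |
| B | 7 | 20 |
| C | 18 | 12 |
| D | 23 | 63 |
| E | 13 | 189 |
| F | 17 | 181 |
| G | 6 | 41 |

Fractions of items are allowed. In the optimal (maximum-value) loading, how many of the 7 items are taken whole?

5

Order: A (265/5=53.00) > E (189/13=14.54) > F (181/17=10.65) > G (41/6=6.83) > B (20/7=2.86) > D (63/23=2.74) > C (12/18=0.67)
Fill: take A (5 @ 265) → take E (13 @ 189) → take F (17 @ 181) → take G (6 @ 41) → take B (7 @ 20) → take 3/23 of D → 8.22; 51/51 used.
5 item(s) taken whole; one partial (take 3/23 of D).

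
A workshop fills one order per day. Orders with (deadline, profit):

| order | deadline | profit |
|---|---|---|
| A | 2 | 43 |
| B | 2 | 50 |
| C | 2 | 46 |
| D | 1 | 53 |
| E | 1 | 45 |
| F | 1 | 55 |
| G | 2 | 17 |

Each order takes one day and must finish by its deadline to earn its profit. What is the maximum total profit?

Sort by profit descending; place each in the latest free slot ≤ its deadline.
By profit: F(d1,55), D(d1,53), B(d2,50), C(d2,46), E(d1,45), A(d2,43), G(d2,17)
F→slot 1; D skipped; B→slot 2; C skipped; E skipped; A skipped; G skipped.
Profit = 55 + 50 = 105

105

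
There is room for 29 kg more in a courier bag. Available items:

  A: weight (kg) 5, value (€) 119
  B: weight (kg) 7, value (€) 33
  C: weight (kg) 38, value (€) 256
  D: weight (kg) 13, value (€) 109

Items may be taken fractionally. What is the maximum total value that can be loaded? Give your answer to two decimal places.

Greedy by value/weight ratio, highest first.
Ratios (sorted): A 23.80, D 8.38, C 6.74, B 4.71
take A (5 @ 119); take D (13 @ 109); take 11/38 of C → 74.11. Capacity used 29/29.
Total value = 302.11

302.11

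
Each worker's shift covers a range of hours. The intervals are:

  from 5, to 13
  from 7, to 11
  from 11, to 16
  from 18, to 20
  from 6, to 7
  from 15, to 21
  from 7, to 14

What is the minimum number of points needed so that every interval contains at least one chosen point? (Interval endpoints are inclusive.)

3

Sorted: [6,7] [7,11] [5,13] [7,14] [11,16] [18,20] [15,21]
{[6,7],[7,11],[5,13],[7,14]} hit by 7; {[11,16]} hit by 16; {[18,20],[15,21]} hit by 20.
Points: 7, 16, 20 (3 total).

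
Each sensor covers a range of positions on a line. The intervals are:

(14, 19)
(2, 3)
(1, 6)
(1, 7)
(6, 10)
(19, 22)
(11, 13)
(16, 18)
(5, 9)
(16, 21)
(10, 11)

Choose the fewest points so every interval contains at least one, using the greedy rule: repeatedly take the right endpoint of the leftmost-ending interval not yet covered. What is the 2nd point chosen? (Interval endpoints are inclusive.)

By right end: [2,3]  [1,6]  [1,7]  [5,9]  [6,10]  [10,11]  [11,13]  [16,18]  [14,19]  [16,21]  [19,22]
[2,3] uncovered → point at 3; [5,9] uncovered → point at 9; [10,11] uncovered → point at 11; [16,18] uncovered → point at 18; [19,22] uncovered → point at 22.
Points: 3, 9, 11, 18, 22 (5 total).

9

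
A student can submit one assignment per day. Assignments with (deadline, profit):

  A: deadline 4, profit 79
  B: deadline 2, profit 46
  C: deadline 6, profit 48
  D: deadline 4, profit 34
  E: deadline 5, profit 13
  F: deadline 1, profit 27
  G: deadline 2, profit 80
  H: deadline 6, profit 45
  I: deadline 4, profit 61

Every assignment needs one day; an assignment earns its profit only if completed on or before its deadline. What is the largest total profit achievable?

Take jobs in profit order; each goes to the latest open slot no later than its deadline.
Profit order: G=80 A=79 I=61 C=48 B=46 H=45 D=34 F=27 E=13
Assign: G→slot 2, A→slot 4, I→slot 3, C→slot 6, B→slot 1, H→slot 5, D skipped, F skipped, E skipped.
Slots: [1:B] [2:G] [3:I] [4:A] [5:H] [6:C]
Profit = 46 + 80 + 61 + 79 + 45 + 48 = 359

359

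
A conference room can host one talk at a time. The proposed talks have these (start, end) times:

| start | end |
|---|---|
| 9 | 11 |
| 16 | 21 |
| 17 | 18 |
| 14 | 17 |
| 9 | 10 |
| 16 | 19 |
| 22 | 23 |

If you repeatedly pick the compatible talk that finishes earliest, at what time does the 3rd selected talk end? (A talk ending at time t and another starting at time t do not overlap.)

By end time: (9,10), (9,11), (14,17), (17,18), (16,19), (16,21), (22,23).
Pick (9,10); next start ≥ 10 → (14,17); next start ≥ 17 → (17,18); next start ≥ 18 → (22,23).
Selected: (9,10) (14,17) (17,18) (22,23)

18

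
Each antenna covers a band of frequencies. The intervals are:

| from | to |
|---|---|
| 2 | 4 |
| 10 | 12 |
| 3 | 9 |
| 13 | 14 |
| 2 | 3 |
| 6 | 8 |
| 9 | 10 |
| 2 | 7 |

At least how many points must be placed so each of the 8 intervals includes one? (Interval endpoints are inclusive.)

4

Process intervals by earliest right end; each time one isn't hit yet, stab at its right endpoint.
Sorted: [2,3] [2,4] [2,7] [6,8] [3,9] [9,10] [10,12] [13,14]
{[2,3],[2,4],[2,7]} hit by 3; {[6,8],[3,9]} hit by 8; {[9,10],[10,12]} hit by 10; {[13,14]} hit by 14.
Points: 3, 8, 10, 14 (4 total).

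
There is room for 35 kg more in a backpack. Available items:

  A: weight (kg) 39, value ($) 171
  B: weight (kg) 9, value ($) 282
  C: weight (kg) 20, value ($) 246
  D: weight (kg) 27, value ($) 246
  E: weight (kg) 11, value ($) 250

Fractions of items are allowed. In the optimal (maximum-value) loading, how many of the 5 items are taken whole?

2

Order: B (282/9=31.33) > E (250/11=22.73) > C (246/20=12.30) > D (246/27=9.11) > A (171/39=4.38)
Fill: take B (9 @ 282) → take E (11 @ 250) → take 15/20 of C → 184.50; 35/35 used.
2 item(s) taken whole; one partial (take 15/20 of C).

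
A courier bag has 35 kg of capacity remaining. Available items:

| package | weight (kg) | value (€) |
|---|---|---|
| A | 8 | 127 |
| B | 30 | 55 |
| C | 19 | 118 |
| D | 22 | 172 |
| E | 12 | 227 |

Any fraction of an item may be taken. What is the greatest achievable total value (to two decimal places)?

Sort by value per unit weight and fill in that order.
Order: E (227/12=18.92) > A (127/8=15.88) > D (172/22=7.82) > C (118/19=6.21) > B (55/30=1.83)
Fill: take E (12 @ 227) → take A (8 @ 127) → take 15/22 of D → 117.27; 35/35 used.
Total value = 471.27

471.27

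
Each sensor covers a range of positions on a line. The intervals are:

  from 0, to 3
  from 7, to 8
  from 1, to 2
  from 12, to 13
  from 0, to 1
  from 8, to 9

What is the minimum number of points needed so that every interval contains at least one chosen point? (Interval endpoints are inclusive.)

By right end: [0,1]  [1,2]  [0,3]  [7,8]  [8,9]  [12,13]
[0,1] uncovered → point at 1; [7,8] uncovered → point at 8; [12,13] uncovered → point at 13.
Points: 1, 8, 13 (3 total).

3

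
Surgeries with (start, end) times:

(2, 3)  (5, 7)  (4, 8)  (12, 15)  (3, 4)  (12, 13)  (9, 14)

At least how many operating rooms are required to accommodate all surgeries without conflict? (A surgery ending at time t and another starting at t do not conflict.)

3

The answer is the maximum number of intervals overlapping at any instant.
starts: [2, 3, 4, 5, 9, 12, 12]
ends:   [3, 4, 7, 8, 13, 14, 15]
s2→1 e3→0 s3→1 e4→0 s4→1 s5→2 e7→1 e8→0 s9→1 s12→2 s12→3  — peak 3.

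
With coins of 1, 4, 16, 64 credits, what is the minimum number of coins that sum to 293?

8

Use the largest denomination that fits, subtract, and repeat.
293 = 4×64 + 2×16 + 1×4 + 1×1
Total coins = 4 + 2 + 1 + 1 = 8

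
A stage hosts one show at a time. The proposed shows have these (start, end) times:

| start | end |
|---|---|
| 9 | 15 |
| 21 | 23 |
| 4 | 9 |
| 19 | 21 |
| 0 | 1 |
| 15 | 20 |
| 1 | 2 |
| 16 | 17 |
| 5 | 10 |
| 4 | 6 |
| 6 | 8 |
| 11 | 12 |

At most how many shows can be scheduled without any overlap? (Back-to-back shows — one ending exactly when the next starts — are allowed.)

Sort by end time and greedily take each interval whose start is ≥ the last chosen end.
Sorted by end: (0,1)  (1,2)  (4,6)  (6,8)  (4,9)  (5,10)  (11,12)  (9,15)  (16,17)  (15,20)  (19,21)  (21,23)
take (0,1); take (1,2); take (4,6); take (6,8); skip (5,10); take (11,12); take (16,17); take (19,21); take (21,23).
Selected 8 shows.

8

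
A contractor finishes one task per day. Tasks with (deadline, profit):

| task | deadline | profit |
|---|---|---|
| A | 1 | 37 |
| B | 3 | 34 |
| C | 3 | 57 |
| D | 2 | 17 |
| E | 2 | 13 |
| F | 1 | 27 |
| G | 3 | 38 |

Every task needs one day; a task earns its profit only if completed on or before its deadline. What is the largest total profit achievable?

132

By profit: C(d3,57), G(d3,38), A(d1,37), B(d3,34), F(d1,27), D(d2,17), E(d2,13)
C→slot 3; G→slot 2; A→slot 1; B skipped; F skipped; D skipped; E skipped.
Profit = 37 + 38 + 57 = 132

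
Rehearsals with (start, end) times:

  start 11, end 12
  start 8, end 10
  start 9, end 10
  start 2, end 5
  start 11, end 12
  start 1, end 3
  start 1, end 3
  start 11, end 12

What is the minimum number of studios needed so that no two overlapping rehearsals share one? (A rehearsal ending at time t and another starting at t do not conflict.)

3

The answer is the maximum number of intervals overlapping at any instant.
starts: [1, 1, 2, 8, 9, 11, 11, 11]
ends:   [3, 3, 5, 10, 10, 12, 12, 12]
s1→1 s1→2 s2→3  — peak 3.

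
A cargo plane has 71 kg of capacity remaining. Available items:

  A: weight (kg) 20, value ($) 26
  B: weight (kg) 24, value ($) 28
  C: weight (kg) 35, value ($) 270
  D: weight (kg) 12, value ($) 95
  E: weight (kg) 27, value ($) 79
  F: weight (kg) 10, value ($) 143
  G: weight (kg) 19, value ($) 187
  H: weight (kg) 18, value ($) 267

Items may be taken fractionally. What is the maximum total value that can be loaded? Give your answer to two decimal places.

Order: H (267/18=14.83) > F (143/10=14.30) > G (187/19=9.84) > D (95/12=7.92) > C (270/35=7.71) > E (79/27=2.93) > A (26/20=1.30) > B (28/24=1.17)
Fill: take H (18 @ 267) → take F (10 @ 143) → take G (19 @ 187) → take D (12 @ 95) → take 12/35 of C → 92.57; 71/71 used.
Total value = 784.57

784.57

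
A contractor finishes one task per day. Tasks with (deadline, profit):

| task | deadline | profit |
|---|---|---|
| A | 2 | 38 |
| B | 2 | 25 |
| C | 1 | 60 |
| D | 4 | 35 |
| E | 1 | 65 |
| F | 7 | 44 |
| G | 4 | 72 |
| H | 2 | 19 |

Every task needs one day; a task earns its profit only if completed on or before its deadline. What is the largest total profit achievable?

By profit: G(d4,72), E(d1,65), C(d1,60), F(d7,44), A(d2,38), D(d4,35), B(d2,25), H(d2,19)
G→slot 4; E→slot 1; C skipped; F→slot 7; A→slot 2; D→slot 3; B skipped; H skipped.
Profit = 65 + 38 + 35 + 72 + 44 = 254

254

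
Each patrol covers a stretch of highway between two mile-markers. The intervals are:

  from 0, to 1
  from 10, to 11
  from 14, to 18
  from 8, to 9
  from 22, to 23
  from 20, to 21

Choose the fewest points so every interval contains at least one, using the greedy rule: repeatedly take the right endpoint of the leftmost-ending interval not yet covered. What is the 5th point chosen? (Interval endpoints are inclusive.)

21

Process intervals by earliest right end; each time one isn't hit yet, stab at its right endpoint.
Sorted: [0,1] [8,9] [10,11] [14,18] [20,21] [22,23]
{[0,1]} hit by 1; {[8,9]} hit by 9; {[10,11]} hit by 11; {[14,18]} hit by 18; {[20,21]} hit by 21; {[22,23]} hit by 23.
Points: 1, 9, 11, 18, 21, 23 (6 total).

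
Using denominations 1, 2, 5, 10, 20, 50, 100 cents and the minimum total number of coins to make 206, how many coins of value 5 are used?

Greedy: take as many of the largest coin as possible, then repeat with the remainder.
206 = 2×100 + 1×5 + 1×1
Count of 5: 1

1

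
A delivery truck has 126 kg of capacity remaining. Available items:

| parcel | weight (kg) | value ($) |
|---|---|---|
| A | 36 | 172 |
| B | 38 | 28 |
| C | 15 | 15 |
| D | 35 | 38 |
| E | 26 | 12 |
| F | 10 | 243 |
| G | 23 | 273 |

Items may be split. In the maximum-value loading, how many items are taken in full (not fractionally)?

5

Order: F (243/10=24.30) > G (273/23=11.87) > A (172/36=4.78) > D (38/35=1.09) > C (15/15=1.00) > B (28/38=0.74) > E (12/26=0.46)
Fill: take F (10 @ 243) → take G (23 @ 273) → take A (36 @ 172) → take D (35 @ 38) → take C (15 @ 15) → take 7/38 of B → 5.16; 126/126 used.
5 item(s) taken whole; one partial (take 7/38 of B).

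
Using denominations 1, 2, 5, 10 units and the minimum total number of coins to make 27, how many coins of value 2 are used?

1

Greedy: take as many of the largest coin as possible, then repeat with the remainder.
27 = 2×10 + 1×5 + 1×2
Count of 2: 1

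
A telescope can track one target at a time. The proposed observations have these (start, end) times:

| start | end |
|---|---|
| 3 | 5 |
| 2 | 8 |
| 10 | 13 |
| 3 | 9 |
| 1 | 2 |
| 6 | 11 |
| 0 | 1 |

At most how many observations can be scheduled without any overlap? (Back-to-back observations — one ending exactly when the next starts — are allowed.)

Sorted by end: (0,1)  (1,2)  (3,5)  (2,8)  (3,9)  (6,11)  (10,13)
take (0,1); take (1,2); take (3,5); skip (3,9); take (6,11).
Selected 4 observations.

4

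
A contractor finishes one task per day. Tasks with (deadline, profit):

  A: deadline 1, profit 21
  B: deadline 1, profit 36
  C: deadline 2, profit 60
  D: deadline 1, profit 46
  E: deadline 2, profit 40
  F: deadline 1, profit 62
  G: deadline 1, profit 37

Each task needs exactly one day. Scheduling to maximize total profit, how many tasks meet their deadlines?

Take jobs in profit order; each goes to the latest open slot no later than its deadline.
Profit order: F=62 C=60 D=46 E=40 G=37 B=36 A=21
Assign: F→slot 1, C→slot 2, D skipped, E skipped, G skipped, B skipped, A skipped.
Slots: [1:F] [2:C]
2 of 7 scheduled.

2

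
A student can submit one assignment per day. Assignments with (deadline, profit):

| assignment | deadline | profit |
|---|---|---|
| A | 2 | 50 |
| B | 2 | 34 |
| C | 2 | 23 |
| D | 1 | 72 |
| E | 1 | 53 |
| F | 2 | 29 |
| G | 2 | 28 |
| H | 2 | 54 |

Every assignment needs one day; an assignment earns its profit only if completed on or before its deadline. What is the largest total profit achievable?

126

Profit order: D=72 H=54 E=53 A=50 B=34 F=29 G=28 C=23
Assign: D→slot 1, H→slot 2, E skipped, A skipped, B skipped, F skipped, G skipped, C skipped.
Slots: [1:D] [2:H]
Profit = 72 + 54 = 126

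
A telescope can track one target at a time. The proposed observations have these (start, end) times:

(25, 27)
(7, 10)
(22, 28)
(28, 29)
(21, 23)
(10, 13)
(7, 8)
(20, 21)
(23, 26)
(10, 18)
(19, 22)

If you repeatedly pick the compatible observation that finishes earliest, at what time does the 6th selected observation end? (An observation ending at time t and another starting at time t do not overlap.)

29

Order by finish time; keep every interval that doesn't clash with the previous kept one.
By end time: (7,8), (7,10), (10,13), (10,18), (20,21), (19,22), (21,23), (23,26), (25,27), (22,28), (28,29).
Pick (7,8); next start ≥ 8 → (10,13); next start ≥ 13 → (20,21); next start ≥ 21 → (21,23); next start ≥ 23 → (23,26); next start ≥ 26 → (28,29).
Selected: (7,8) (10,13) (20,21) (21,23) (23,26) (28,29)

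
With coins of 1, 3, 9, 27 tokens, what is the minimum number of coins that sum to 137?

Use the largest denomination that fits, subtract, and repeat.
137 = 5×27 + 2×1
Total coins = 5 + 2 = 7

7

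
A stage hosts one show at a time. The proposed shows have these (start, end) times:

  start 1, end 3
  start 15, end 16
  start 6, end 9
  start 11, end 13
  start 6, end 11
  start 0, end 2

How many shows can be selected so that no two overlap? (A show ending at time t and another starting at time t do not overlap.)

Sorted by end: (0,2)  (1,3)  (6,9)  (6,11)  (11,13)  (15,16)
take (0,2); take (6,9); skip (6,11); take (11,13); take (15,16).
Selected 4 shows.

4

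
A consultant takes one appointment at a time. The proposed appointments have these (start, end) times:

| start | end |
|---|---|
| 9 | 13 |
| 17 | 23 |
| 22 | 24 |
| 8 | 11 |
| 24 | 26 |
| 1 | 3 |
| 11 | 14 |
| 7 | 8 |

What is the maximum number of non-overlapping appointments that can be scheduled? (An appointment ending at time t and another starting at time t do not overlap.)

6

Sorted by end: (1,3)  (7,8)  (8,11)  (9,13)  (11,14)  (17,23)  (22,24)  (24,26)
take (1,3); take (7,8); take (8,11); skip (9,13); take (11,14); take (17,23); take (24,26).
Selected 6 appointments.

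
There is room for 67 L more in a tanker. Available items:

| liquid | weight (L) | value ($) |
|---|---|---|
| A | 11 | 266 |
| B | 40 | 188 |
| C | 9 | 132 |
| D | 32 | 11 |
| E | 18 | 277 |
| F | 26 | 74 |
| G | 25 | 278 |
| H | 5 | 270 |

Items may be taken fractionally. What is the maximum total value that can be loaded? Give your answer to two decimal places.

Sort by value per unit weight and fill in that order.
Order: H (270/5=54.00) > A (266/11=24.18) > E (277/18=15.39) > C (132/9=14.67) > G (278/25=11.12) > B (188/40=4.70) > F (74/26=2.85) > D (11/32=0.34)
Fill: take H (5 @ 270) → take A (11 @ 266) → take E (18 @ 277) → take C (9 @ 132) → take 24/25 of G → 266.88; 67/67 used.
Total value = 1211.88

1211.88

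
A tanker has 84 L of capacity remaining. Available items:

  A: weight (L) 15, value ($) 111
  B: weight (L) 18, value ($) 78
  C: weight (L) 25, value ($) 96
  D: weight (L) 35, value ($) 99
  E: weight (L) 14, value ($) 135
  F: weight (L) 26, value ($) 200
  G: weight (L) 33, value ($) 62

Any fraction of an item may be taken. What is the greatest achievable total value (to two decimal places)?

566.24

Ratios (sorted): E 9.64, F 7.69, A 7.40, B 4.33, C 3.84, D 2.83, G 1.88
take E (14 @ 135); take F (26 @ 200); take A (15 @ 111); take B (18 @ 78); take 11/25 of C → 42.24. Capacity used 84/84.
Total value = 566.24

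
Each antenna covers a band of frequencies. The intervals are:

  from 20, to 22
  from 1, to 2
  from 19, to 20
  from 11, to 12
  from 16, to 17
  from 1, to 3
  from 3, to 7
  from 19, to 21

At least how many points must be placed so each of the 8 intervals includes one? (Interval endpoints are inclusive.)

5

Sort by right endpoint; whenever an interval is uncovered, place a point at its right end.
By right end: [1,2]  [1,3]  [3,7]  [11,12]  [16,17]  [19,20]  [19,21]  [20,22]
[1,2] uncovered → point at 2; [3,7] uncovered → point at 7; [11,12] uncovered → point at 12; [16,17] uncovered → point at 17; [19,20] uncovered → point at 20.
Points: 2, 7, 12, 17, 20 (5 total).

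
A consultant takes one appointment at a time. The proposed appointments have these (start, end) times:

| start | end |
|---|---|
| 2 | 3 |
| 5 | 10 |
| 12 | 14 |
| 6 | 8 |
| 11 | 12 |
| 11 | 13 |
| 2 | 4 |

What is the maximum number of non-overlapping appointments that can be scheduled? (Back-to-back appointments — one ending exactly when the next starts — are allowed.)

4

Greedy by earliest finish: after sorting by end time, pick each interval compatible with the last pick.
By end time: (2,3), (2,4), (6,8), (5,10), (11,12), (11,13), (12,14).
Pick (2,3); next start ≥ 3 → (6,8); next start ≥ 8 → (11,12); next start ≥ 12 → (12,14).
Selected 4 appointments.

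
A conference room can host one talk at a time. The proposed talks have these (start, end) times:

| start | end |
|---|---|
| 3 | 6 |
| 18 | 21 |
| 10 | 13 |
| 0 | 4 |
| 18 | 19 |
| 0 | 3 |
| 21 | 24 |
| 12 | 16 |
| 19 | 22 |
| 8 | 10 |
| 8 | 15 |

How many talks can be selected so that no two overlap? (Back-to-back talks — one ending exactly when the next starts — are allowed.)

6

Sorted by end: (0,3)  (0,4)  (3,6)  (8,10)  (10,13)  (8,15)  (12,16)  (18,19)  (18,21)  (19,22)  (21,24)
take (0,3); skip (0,4); take (3,6); take (8,10); take (10,13); skip (8,15); skip (12,16); take (18,19); take (19,22).
Selected 6 talks.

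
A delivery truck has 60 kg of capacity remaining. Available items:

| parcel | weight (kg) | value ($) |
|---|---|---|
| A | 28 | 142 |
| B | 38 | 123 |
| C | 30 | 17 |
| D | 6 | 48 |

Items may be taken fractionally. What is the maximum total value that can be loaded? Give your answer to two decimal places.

274.16

Order: D (48/6=8.00) > A (142/28=5.07) > B (123/38=3.24) > C (17/30=0.57)
Fill: take D (6 @ 48) → take A (28 @ 142) → take 26/38 of B → 84.16; 60/60 used.
Total value = 274.16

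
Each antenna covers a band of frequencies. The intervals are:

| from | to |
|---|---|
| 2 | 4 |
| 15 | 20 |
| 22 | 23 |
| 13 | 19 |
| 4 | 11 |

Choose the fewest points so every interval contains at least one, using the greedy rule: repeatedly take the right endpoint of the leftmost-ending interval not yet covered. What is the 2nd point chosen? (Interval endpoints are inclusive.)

19

Process intervals by earliest right end; each time one isn't hit yet, stab at its right endpoint.
By right end: [2,4]  [4,11]  [13,19]  [15,20]  [22,23]
[2,4] uncovered → point at 4; [13,19] uncovered → point at 19; [22,23] uncovered → point at 23.
Points: 4, 19, 23 (3 total).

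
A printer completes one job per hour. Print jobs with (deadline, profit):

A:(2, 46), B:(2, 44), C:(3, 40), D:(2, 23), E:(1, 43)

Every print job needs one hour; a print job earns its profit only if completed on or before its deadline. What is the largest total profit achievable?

Sort by profit descending; place each in the latest free slot ≤ its deadline.
Profit order: A=46 B=44 E=43 C=40 D=23
Assign: A→slot 2, B→slot 1, E skipped, C→slot 3, D skipped.
Slots: [1:B] [2:A] [3:C]
Profit = 44 + 46 + 40 = 130

130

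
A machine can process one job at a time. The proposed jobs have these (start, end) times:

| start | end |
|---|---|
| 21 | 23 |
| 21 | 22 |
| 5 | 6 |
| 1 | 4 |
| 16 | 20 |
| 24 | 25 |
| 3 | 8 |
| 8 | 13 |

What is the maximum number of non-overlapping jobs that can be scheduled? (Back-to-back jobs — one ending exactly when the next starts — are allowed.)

6

Sort by end time and greedily take each interval whose start is ≥ the last chosen end.
By end time: (1,4), (5,6), (3,8), (8,13), (16,20), (21,22), (21,23), (24,25).
Pick (1,4); next start ≥ 4 → (5,6); next start ≥ 6 → (8,13); next start ≥ 13 → (16,20); next start ≥ 20 → (21,22); next start ≥ 22 → (24,25).
Selected 6 jobs.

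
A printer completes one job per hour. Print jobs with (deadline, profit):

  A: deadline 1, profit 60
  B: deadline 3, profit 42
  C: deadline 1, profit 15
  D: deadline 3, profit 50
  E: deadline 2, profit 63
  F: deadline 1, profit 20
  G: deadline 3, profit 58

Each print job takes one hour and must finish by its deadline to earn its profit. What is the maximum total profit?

Profit order: E=63 A=60 G=58 D=50 B=42 F=20 C=15
Assign: E→slot 2, A→slot 1, G→slot 3, D skipped, B skipped, F skipped, C skipped.
Slots: [1:A] [2:E] [3:G]
Profit = 60 + 63 + 58 = 181

181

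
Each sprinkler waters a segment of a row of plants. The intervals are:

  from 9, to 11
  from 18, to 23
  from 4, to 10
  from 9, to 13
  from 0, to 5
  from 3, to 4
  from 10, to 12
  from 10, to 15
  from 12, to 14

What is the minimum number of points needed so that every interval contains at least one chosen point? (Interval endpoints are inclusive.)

By right end: [3,4]  [0,5]  [4,10]  [9,11]  [10,12]  [9,13]  [12,14]  [10,15]  [18,23]
[3,4] uncovered → point at 4; [9,11] uncovered → point at 11; [12,14] uncovered → point at 14; [18,23] uncovered → point at 23.
Points: 4, 11, 14, 23 (4 total).

4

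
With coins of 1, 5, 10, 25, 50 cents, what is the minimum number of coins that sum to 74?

7

74 = 1×50 + 2×10 + 4×1
Total coins = 1 + 2 + 4 = 7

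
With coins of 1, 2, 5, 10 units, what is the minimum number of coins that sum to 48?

7

48 = 4×10 + 1×5 + 1×2 + 1×1
Total coins = 4 + 1 + 1 + 1 = 7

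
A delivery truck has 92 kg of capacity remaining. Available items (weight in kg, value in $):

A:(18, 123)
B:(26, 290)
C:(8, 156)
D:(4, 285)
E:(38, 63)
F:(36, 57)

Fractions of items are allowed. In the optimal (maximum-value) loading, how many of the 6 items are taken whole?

4

Sort by value per unit weight and fill in that order.
Ratios (sorted): D 71.25, C 19.50, B 11.15, A 6.83, E 1.66, F 1.58
take D (4 @ 285); take C (8 @ 156); take B (26 @ 290); take A (18 @ 123); take 36/38 of E → 59.68. Capacity used 92/92.
4 item(s) taken whole; one partial (take 36/38 of E).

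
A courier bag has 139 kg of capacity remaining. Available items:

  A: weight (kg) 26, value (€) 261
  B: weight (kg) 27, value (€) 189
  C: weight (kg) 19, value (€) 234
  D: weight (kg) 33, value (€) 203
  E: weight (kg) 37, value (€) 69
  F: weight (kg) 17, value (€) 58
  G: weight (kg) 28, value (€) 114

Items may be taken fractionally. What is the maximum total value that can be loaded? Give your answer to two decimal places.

1021.47

Greedy by value/weight ratio, highest first.
Ratios (sorted): C 12.32, A 10.04, B 7.00, D 6.15, G 4.07, F 3.41, E 1.86
take C (19 @ 234); take A (26 @ 261); take B (27 @ 189); take D (33 @ 203); take G (28 @ 114); take 6/17 of F → 20.47. Capacity used 139/139.
Total value = 1021.47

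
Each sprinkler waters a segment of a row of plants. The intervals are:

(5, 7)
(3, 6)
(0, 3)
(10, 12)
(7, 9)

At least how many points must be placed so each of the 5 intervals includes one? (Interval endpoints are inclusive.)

Sort by right endpoint; whenever an interval is uncovered, place a point at its right end.
Sorted: [0,3] [3,6] [5,7] [7,9] [10,12]
{[0,3],[3,6]} hit by 3; {[5,7],[7,9]} hit by 7; {[10,12]} hit by 12.
Points: 3, 7, 12 (3 total).

3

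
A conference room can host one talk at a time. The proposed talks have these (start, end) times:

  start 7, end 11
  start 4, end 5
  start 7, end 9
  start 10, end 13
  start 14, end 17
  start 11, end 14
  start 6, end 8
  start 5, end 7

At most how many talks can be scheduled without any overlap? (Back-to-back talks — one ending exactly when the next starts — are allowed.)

5

Sort by end time and greedily take each interval whose start is ≥ the last chosen end.
By end time: (4,5), (5,7), (6,8), (7,9), (7,11), (10,13), (11,14), (14,17).
Pick (4,5); next start ≥ 5 → (5,7); next start ≥ 7 → (7,9); next start ≥ 9 → (10,13); next start ≥ 13 → (14,17).
Selected 5 talks.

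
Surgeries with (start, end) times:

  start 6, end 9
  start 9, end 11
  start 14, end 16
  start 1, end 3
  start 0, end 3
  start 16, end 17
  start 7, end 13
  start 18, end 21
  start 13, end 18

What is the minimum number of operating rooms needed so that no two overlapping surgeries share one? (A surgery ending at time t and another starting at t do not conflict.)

2

starts: [0, 1, 6, 7, 9, 13, 14, 16, 18]
ends:   [3, 3, 9, 11, 13, 16, 17, 18, 21]
s0→1 s1→2  — peak 2.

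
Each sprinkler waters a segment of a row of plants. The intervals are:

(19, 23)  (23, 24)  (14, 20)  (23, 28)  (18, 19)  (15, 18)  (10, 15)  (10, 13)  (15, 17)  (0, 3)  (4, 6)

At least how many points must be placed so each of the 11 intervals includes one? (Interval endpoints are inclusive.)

Process intervals by earliest right end; each time one isn't hit yet, stab at its right endpoint.
Sorted: [0,3] [4,6] [10,13] [10,15] [15,17] [15,18] [18,19] [14,20] [19,23] [23,24] [23,28]
{[0,3]} hit by 3; {[4,6]} hit by 6; {[10,13],[10,15]} hit by 13; {[15,17],[15,18]} hit by 17; {[18,19],[14,20],[19,23]} hit by 19; {[23,24],[23,28]} hit by 24.
Points: 3, 6, 13, 17, 19, 24 (6 total).

6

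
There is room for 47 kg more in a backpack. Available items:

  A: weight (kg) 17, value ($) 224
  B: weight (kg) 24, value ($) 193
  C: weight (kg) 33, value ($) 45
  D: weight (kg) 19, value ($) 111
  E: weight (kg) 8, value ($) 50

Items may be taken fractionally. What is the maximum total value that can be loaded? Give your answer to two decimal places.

Greedy by value/weight ratio, highest first.
Order: A (224/17=13.18) > B (193/24=8.04) > E (50/8=6.25) > D (111/19=5.84) > C (45/33=1.36)
Fill: take A (17 @ 224) → take B (24 @ 193) → take 6/8 of E → 37.50; 47/47 used.
Total value = 454.50

454.50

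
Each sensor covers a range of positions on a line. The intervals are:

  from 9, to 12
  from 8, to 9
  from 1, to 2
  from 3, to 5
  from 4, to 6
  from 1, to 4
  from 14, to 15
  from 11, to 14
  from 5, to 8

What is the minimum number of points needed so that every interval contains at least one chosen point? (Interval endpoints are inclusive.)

4

By right end: [1,2]  [1,4]  [3,5]  [4,6]  [5,8]  [8,9]  [9,12]  [11,14]  [14,15]
[1,2] uncovered → point at 2; [3,5] uncovered → point at 5; [8,9] uncovered → point at 9; [11,14] uncovered → point at 14.
Points: 2, 5, 9, 14 (4 total).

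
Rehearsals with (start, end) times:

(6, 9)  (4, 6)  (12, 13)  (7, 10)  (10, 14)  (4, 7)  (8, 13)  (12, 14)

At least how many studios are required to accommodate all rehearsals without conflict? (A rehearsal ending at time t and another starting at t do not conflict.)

Count concurrent intervals with a sweep; the peak is the room count.
Events (time:±→running): 4:+→1 4:+→2 6:-→1 6:+→2 7:-→1 7:+→2 8:+→3 9:-→2 10:-→1 10:+→2 12:+→3 12:+→4 … peak 4.

4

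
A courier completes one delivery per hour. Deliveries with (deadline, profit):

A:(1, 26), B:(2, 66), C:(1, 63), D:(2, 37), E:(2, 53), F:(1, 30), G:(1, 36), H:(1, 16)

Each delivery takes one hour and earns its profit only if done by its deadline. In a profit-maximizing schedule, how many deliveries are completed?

2

Sort by profit descending; place each in the latest free slot ≤ its deadline.
Profit order: B=66 C=63 E=53 D=37 G=36 F=30 A=26 H=16
Assign: B→slot 2, C→slot 1, E skipped, D skipped, G skipped, F skipped, A skipped, H skipped.
Slots: [1:C] [2:B]
2 of 8 scheduled.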